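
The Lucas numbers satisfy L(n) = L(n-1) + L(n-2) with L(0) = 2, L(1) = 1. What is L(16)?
Computing the sequence terms:
2, 1, 3, 4, 7, 11, 18, 29, 47, 76, 123, 199, 322, 521, 843, 1364, 2207

2207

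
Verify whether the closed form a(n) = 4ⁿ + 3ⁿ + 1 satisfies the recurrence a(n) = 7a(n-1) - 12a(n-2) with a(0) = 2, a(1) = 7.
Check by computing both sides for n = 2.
From the recurrence with a(0) = 2, a(1) = 7:
  a(0) = 2, a(1) = 7, a(2) = 25
  so the recurrence gives a(2) = 25.
From the proposed closed form a(n) = 4ⁿ + 3ⁿ + 1:
  a(2) = 26.
The recurrence gives 25 but the closed form gives 26, so the closed form does not satisfy the recurrence.

No, the closed form is incorrect.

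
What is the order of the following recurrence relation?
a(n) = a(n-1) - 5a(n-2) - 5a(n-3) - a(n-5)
The order is the largest lag k for which a(n-k) appears. Here the deepest term is a(n-5), so the order is 5.

Order 5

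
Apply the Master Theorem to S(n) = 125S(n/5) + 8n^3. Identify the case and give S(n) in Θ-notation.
Master Theorem template: S(n) = a·S(n/b) + f(n).
Here: a=125, b=5, f(n)=8n^3
Compute log_b(a) = log_5(125) = 3.
f(n) = 8n^3 = Θ(n^3). Case 2: S(n) = Θ(n^3 log n).

Case 2: S(n) = Θ(n^3 log n)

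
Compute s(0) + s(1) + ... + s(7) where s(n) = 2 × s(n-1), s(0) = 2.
Computing the sequence terms: 2, 4, 8, 16, 32, 64, 128, 256
Adding these values together:

510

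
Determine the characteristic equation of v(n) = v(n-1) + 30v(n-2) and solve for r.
Substitute v(n) = rⁿ and divide through by rⁿ⁻²: r² - r - 30 = 0
Factor: (r + 5)(r - 6) = 0, so r = -5, 6.
General solution: v(n) = A·(-5)ⁿ + B·6ⁿ

Characteristic: r² - r - 30 = 0, Roots: r = -5, 6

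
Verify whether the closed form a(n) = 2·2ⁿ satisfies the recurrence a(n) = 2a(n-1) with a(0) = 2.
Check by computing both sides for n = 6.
From the recurrence with a(0) = 2:
  a(0) = 2, a(1) = 4, a(2) = 8, a(3) = 16, a(4) = 32, a(5) = 64, a(6) = 128
  so the recurrence gives a(6) = 128.
From the proposed closed form a(n) = 2·2ⁿ:
  a(6) = 128.
Both sides give 128 at n = 6, and the initial condition(s) match, so the closed form is consistent.

Yes, the closed form is correct.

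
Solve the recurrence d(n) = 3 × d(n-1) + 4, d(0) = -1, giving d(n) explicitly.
Recurrence: d(n) = 3 × d(n-1) + 4, initial: d(0) = -1.
Try d(n) = A·3ⁿ + C. Substituting: A·3ⁿ + C = 3(A·3ⁿ⁻¹ + C) + 4 = A·3ⁿ + 3C + 4, so C = 3C + 4, giving C = -2. Then d(0) = A - 2 = -1 gives A = 1.

d(n) = 3ⁿ - 2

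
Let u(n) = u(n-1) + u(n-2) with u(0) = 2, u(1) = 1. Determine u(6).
Computing the sequence terms:
2, 1, 3, 4, 7, 11, 18

18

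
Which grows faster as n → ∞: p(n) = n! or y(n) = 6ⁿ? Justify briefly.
Comparing growth rates:
Growth-rate hierarchy: log n ≺ any polynomial ≺ any exponential cⁿ (c>1) ≺ n! ≺ nⁿ.
factorial dominates exponential base 6 asymptotically.

p(n) grows faster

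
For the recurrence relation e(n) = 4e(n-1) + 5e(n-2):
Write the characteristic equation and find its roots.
Substitute e(n) = rⁿ and divide through by rⁿ⁻²: r² - 4r - 5 = 0
Factor: (r - 5)(r + 1) = 0, so r = 5, -1.
General solution: e(n) = A·5ⁿ + B·(-1)ⁿ

Characteristic: r² - 4r - 5 = 0, Roots: r = 5, -1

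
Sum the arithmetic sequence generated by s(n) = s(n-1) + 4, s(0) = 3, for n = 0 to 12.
Computing the sequence terms: 3, 7, 11, 15, 19, 23, 27, 31, 35, 39, 43, 47, 51
Adding these values together:

351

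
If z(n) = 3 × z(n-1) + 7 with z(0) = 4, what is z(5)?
Computing step by step:
z(0) = 4
z(1) = 3 × 4 + 7 = 19
z(2) = 3 × 19 + 7 = 64
z(3) = 3 × 64 + 7 = 199
z(4) = 3 × 199 + 7 = 604
z(5) = 3 × 604 + 7 = 1819

1819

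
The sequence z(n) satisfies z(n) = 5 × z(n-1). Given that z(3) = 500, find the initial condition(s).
In general z(n) = 5ⁿ · z(0). At n = 3: z(0) = z(3) / 5^3 = 500 / 125 = 4.

z(0) = 4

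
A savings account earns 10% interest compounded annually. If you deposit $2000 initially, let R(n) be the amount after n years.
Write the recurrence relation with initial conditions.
Each year the balance grows by 10%, i.e. is multiplied by 1 + 10/100 = 1.1, so R(n) = 1.1 × R(n-1). The initial deposit gives R(0) = 2000.
Unrolling gives the closed form R(n) = 2000 × (1.1)ⁿ.

R(n) = 1.1 × R(n-1), R(0) = 2000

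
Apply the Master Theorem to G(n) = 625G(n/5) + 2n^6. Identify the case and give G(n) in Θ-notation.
Master Theorem template: G(n) = a·G(n/b) + f(n).
Here: a=625, b=5, f(n)=2n^6
Compute log_b(a) = log_5(625) = 4.
f(n) = 2n^6 = Ω(n^(4+ε)) with ε = 2, and the regularity condition holds (a·f(n/b) = (a/b^6)·f(n) with a/b^6 = 5^-2 < 1). Case 3: G(n) = Θ(f(n)) = Θ(n^6).

Case 3: G(n) = Θ(n^6)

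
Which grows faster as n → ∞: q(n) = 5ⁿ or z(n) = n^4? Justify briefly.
Comparing growth rates:
Growth-rate hierarchy: log n ≺ any polynomial ≺ any exponential cⁿ (c>1) ≺ n! ≺ nⁿ.
exponential base 5 dominates polynomial degree 4 asymptotically.

q(n) grows faster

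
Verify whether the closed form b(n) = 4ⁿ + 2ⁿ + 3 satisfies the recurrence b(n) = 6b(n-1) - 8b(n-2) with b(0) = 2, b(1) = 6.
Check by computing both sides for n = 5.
From the recurrence with b(0) = 2, b(1) = 6:
  b(0) = 2, b(1) = 6, b(2) = 20, b(3) = 72, b(4) = 272, b(5) = 1056
  so the recurrence gives b(5) = 1056.
From the proposed closed form b(n) = 4ⁿ + 2ⁿ + 3:
  b(5) = 1059.
The recurrence gives 1056 but the closed form gives 1059, so the closed form does not satisfy the recurrence.

No, the closed form is incorrect.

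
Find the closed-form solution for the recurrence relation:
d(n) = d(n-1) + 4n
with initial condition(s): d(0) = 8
Recurrence: d(n) = d(n-1) + 4n, initial: d(0) = 8.
Telescoping: d(n) = d(0) + 4·Σᵢ₌₁ⁿ i = 8 + 4·n(n+1)/2.

d(n) = 4·n(n+1)/2 + 8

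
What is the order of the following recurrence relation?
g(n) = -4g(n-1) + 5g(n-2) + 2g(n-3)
The order is the largest lag k for which g(n-k) appears. Here the deepest term is g(n-3), so the order is 3.

Order 3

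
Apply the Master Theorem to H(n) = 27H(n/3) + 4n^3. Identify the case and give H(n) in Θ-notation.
Master Theorem template: H(n) = a·H(n/b) + f(n).
Here: a=27, b=3, f(n)=4n^3
Compute log_b(a) = log_3(27) = 3.
f(n) = 4n^3 = Θ(n^3). Case 2: H(n) = Θ(n^3 log n).

Case 2: H(n) = Θ(n^3 log n)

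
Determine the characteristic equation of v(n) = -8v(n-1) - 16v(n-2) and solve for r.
Substitute v(n) = rⁿ and divide through by rⁿ⁻²: r² + 8r + 16 = 0
Factor: (r + 4)² = 0, so r = -4 (double root).
General solution: v(n) = (A + Bn)·(-4)ⁿ

Characteristic: r² + 8r + 16 = 0, Roots: r = -4 (double root)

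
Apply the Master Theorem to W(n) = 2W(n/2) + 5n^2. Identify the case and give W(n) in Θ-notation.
Master Theorem template: W(n) = a·W(n/b) + f(n).
Here: a=2, b=2, f(n)=5n^2
Compute log_b(a) = log_2(2) = 1.
f(n) = 5n^2 = Ω(n^(1+ε)) with ε = 1, and the regularity condition holds (a·f(n/b) = (a/b^2)·f(n) with a/b^2 = 2^-1 < 1). Case 3: W(n) = Θ(f(n)) = Θ(n^2).

Case 3: W(n) = Θ(n^2)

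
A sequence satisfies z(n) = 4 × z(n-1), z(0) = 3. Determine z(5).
Computing step by step:
z(0) = 3
z(1) = 4 × 3 = 12
z(2) = 4 × 12 = 48
z(3) = 4 × 48 = 192
z(4) = 4 × 192 = 768
z(5) = 4 × 768 = 3072

3072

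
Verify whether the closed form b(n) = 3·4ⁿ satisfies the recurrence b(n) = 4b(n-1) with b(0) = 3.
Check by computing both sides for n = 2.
From the recurrence with b(0) = 3:
  b(0) = 3, b(1) = 12, b(2) = 48
  so the recurrence gives b(2) = 48.
From the proposed closed form b(n) = 3·4ⁿ:
  b(2) = 48.
Both sides give 48 at n = 2, and the initial condition(s) match, so the closed form is consistent.

Yes, the closed form is correct.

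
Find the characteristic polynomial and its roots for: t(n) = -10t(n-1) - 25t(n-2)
Substitute t(n) = rⁿ and divide through by rⁿ⁻²: r² + 10r + 25 = 0
Factor: (r + 5)² = 0, so r = -5 (double root).
General solution: t(n) = (A + Bn)·(-5)ⁿ

Characteristic: r² + 10r + 25 = 0, Roots: r = -5 (double root)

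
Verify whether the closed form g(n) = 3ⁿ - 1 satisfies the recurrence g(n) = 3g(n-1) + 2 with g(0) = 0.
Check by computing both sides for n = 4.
From the recurrence with g(0) = 0:
  g(0) = 0, g(1) = 2, g(2) = 8, g(3) = 26, g(4) = 80
  so the recurrence gives g(4) = 80.
From the proposed closed form g(n) = 3ⁿ - 1:
  g(4) = 80.
Both sides give 80 at n = 4, and the initial condition(s) match, so the closed form is consistent.

Yes, the closed form is correct.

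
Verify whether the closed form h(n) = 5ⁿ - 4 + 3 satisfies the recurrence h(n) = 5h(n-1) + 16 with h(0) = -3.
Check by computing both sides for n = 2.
From the recurrence with h(0) = -3:
  h(0) = -3, h(1) = 1, h(2) = 21
  so the recurrence gives h(2) = 21.
From the proposed closed form h(n) = 5ⁿ - 4 + 3:
  h(2) = 24.
The recurrence gives 21 but the closed form gives 24, so the closed form does not satisfy the recurrence.

No, the closed form is incorrect.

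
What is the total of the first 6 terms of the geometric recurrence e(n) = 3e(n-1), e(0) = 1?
Computing the sequence terms: 1, 3, 9, 27, 81, 243
Adding these values together:

364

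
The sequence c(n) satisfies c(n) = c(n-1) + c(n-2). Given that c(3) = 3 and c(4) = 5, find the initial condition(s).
Work backwards using c(k) = c(k+2) - c(k+1):
c(2) = c(4) - c(3) = 5 - 3 = 2
c(1) = c(3) - c(2) = 3 - 2 = 1
c(0) = c(2) - c(1) = 2 - 1 = 1

c(0) = 1, c(1) = 1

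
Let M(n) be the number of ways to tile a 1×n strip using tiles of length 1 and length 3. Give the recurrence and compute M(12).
Condition on the last tile: it has length 1 (leaving a 1×(n-1) strip) or length 3 (leaving a 1×(n-3) strip), so M(n) = M(n-1) + M(n-3) (order-3 linear recurrence).
For 0 ≤ i < 3 only unit tiles fit, so M(i) = 1.
Iterating the recurrence: M(3) = 2, M(4) = 3, M(5) = 4, M(6) = 6, M(7) = 9, M(8) = 13, M(9) = 19, M(10) = 28, M(11) = 41, M(12) = 60.

M(n) = M(n-1) + M(n-3), with M(i) = 1 for 0 ≤ i < 3; M(12) = 60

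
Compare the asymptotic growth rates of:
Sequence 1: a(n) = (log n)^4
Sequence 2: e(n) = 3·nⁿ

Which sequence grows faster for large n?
Comparing growth rates:
Growth-rate hierarchy: log n ≺ any polynomial ≺ any exponential cⁿ (c>1) ≺ n! ≺ nⁿ.
super-exponential nⁿ dominates polylogarithmic (log n)^4 asymptotically.

e(n) grows faster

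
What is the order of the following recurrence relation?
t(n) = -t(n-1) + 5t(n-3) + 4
The order is the largest lag k for which t(n-k) appears. Here the deepest term is t(n-3) (the 4 term is non-homogeneous and does not affect the order), so the order is 3.

Order 3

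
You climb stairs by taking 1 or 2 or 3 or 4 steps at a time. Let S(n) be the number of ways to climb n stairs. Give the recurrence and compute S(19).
Condition on the size of the last step (1 to 4): before it there were n-1, …, n-4 stairs climbed, and these cases are disjoint, so S(n) = S(n-1) + S(n-2) + S(n-3) + S(n-4) (order-4 linear recurrence).
Initial conditions by direct count (compositions of i into parts ≤ 4): S(1) = 1; S(2) = 2; S(3) = 4; S(4) = 8.
Iterating the recurrence: S(5) = 15, S(6) = 29, S(7) = 56, S(8) = 108, S(9) = 208, S(10) = 401, S(11) = 773, S(12) = 1490, S(13) = 2872, S(14) = 5536, S(15) = 10671, S(16) = 20569, S(17) = 39648, S(18) = 76424, S(19) = 147312.

S(n) = S(n-1) + S(n-2) + S(n-3) + S(n-4), S(1) = 1, S(2) = 2, S(3) = 4, S(4) = 8; S(19) = 147312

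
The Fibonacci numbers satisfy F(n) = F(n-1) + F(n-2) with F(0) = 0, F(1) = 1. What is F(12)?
Computing the sequence terms:
0, 1, 1, 2, 3, 5, 8, 13, 21, 34, 55, 89, 144

144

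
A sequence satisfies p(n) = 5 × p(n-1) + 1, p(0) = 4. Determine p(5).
Computing step by step:
p(0) = 4
p(1) = 5 × 4 + 1 = 21
p(2) = 5 × 21 + 1 = 106
p(3) = 5 × 106 + 1 = 531
p(4) = 5 × 531 + 1 = 2656
p(5) = 5 × 2656 + 1 = 13281

13281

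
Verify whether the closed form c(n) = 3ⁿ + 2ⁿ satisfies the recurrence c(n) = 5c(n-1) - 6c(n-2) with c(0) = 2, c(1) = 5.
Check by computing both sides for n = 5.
From the recurrence with c(0) = 2, c(1) = 5:
  c(0) = 2, c(1) = 5, c(2) = 13, c(3) = 35, c(4) = 97, c(5) = 275
  so the recurrence gives c(5) = 275.
From the proposed closed form c(n) = 3ⁿ + 2ⁿ:
  c(5) = 275.
Both sides give 275 at n = 5, and the initial condition(s) match, so the closed form is consistent.

Yes, the closed form is correct.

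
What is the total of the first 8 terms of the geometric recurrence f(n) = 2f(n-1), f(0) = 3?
Computing the sequence terms: 3, 6, 12, 24, 48, 96, 192, 384
Adding these values together:

765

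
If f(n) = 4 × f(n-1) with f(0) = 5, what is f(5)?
Computing step by step:
f(0) = 5
f(1) = 4 × 5 = 20
f(2) = 4 × 20 = 80
f(3) = 4 × 80 = 320
f(4) = 4 × 320 = 1280
f(5) = 4 × 1280 = 5120

5120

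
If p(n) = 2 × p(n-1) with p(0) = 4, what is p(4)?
Computing step by step:
p(0) = 4
p(1) = 2 × 4 = 8
p(2) = 2 × 8 = 16
p(3) = 2 × 16 = 32
p(4) = 2 × 32 = 64

64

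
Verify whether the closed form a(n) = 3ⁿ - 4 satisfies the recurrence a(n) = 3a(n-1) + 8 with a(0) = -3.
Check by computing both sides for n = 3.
From the recurrence with a(0) = -3:
  a(0) = -3, a(1) = -1, a(2) = 5, a(3) = 23
  so the recurrence gives a(3) = 23.
From the proposed closed form a(n) = 3ⁿ - 4:
  a(3) = 23.
Both sides give 23 at n = 3, and the initial condition(s) match, so the closed form is consistent.

Yes, the closed form is correct.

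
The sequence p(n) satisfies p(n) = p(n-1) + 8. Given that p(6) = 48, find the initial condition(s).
p(6) = p(0) + 6·8, so p(0) = 48 - 48 = 0.

p(0) = 0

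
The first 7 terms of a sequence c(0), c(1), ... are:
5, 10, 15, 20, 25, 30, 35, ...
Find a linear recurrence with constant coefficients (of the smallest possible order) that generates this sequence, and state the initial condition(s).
Look for the lowest-order linear relation among consecutive terms.
Observation: consecutive differences are constant (= 5).
Check at n=2: 1·10 + 5 = 15. ✓

c(n) = c(n-1) + 5, c(0) = 5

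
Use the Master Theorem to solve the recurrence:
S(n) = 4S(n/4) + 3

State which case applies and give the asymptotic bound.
Master Theorem template: S(n) = a·S(n/b) + f(n).
Here: a=4, b=4, f(n)=3
Compute log_b(a) = log_4(4) = 1.
f(n) = 3 = O(n^(1-ε)) with ε = 1. Case 1: S(n) = Θ(n^log_b(a)) = Θ(n).

Case 1: S(n) = Θ(n)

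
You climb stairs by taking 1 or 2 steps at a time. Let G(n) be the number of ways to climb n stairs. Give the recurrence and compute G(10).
Condition on the size of the last step (1 to 2): before it there were n-1, …, n-2 stairs climbed, and these cases are disjoint, so G(n) = G(n-1) + G(n-2) (Fibonacci-type sequence).
Initial conditions by direct count (compositions of i into parts ≤ 2): G(1) = 1; G(2) = 2.
Iterating the recurrence: G(3) = 3, G(4) = 5, G(5) = 8, G(6) = 13, G(7) = 21, G(8) = 34, G(9) = 55, G(10) = 89.

G(n) = G(n-1) + G(n-2), G(1) = 1, G(2) = 2; G(10) = 89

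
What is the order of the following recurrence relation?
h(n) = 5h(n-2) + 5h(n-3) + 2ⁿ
The order is the largest lag k for which h(n-k) appears. Here the deepest term is h(n-3) (the 2ⁿ term is non-homogeneous and does not affect the order), so the order is 3.

Order 3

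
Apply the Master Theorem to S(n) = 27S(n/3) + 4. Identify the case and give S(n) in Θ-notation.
Master Theorem template: S(n) = a·S(n/b) + f(n).
Here: a=27, b=3, f(n)=4
Compute log_b(a) = log_3(27) = 3.
f(n) = 4 = O(n^(3-ε)) with ε = 3. Case 1: S(n) = Θ(n^log_b(a)) = Θ(n^3).

Case 1: S(n) = Θ(n^3)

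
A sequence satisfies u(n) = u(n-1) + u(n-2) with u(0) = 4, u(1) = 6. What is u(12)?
Computing the sequence terms:
4, 6, 10, 16, 26, 42, 68, 110, 178, 288, 466, 754, 1220

1220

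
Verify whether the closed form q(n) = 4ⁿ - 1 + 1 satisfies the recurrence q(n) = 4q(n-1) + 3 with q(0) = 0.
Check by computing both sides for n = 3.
From the recurrence with q(0) = 0:
  q(0) = 0, q(1) = 3, q(2) = 15, q(3) = 63
  so the recurrence gives q(3) = 63.
From the proposed closed form q(n) = 4ⁿ - 1 + 1:
  q(3) = 64.
The recurrence gives 63 but the closed form gives 64, so the closed form does not satisfy the recurrence.

No, the closed form is incorrect.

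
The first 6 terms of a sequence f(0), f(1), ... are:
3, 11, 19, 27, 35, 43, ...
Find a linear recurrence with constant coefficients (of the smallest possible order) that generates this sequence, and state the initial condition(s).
Look for the lowest-order linear relation among consecutive terms.
Observation: consecutive differences are constant (= 8).
Check at n=2: 1·11 + 8 = 19. ✓

f(n) = f(n-1) + 8, f(0) = 3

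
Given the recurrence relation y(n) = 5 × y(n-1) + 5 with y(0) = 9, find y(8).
Computing step by step:
y(0) = 9
y(1) = 5 × 9 + 5 = 50
y(2) = 5 × 50 + 5 = 255
y(3) = 5 × 255 + 5 = 1280
y(4) = 5 × 1280 + 5 = 6405
y(5) = 5 × 6405 + 5 = 32030
y(6) = 5 × 32030 + 5 = 160155
y(7) = 5 × 160155 + 5 = 800780
y(8) = 5 × 800780 + 5 = 4003905

4003905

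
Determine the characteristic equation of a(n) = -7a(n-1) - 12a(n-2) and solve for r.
Substitute a(n) = rⁿ and divide through by rⁿ⁻²: r² + 7r + 12 = 0
Factor: (r + 4)(r + 3) = 0, so r = -4, -3.
General solution: a(n) = A·(-4)ⁿ + B·(-3)ⁿ

Characteristic: r² + 7r + 12 = 0, Roots: r = -4, -3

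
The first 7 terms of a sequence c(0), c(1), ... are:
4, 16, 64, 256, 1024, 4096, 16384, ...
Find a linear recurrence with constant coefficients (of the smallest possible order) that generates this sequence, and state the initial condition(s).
Look for the lowest-order linear relation among consecutive terms.
Observation: each term is 4× the previous.
Check at n=2: 4·16 = 64. ✓

c(n) = 4 × c(n-1), c(0) = 4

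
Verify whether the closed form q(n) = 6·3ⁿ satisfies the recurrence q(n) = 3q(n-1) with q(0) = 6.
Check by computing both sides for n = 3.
From the recurrence with q(0) = 6:
  q(0) = 6, q(1) = 18, q(2) = 54, q(3) = 162
  so the recurrence gives q(3) = 162.
From the proposed closed form q(n) = 6·3ⁿ:
  q(3) = 162.
Both sides give 162 at n = 3, and the initial condition(s) match, so the closed form is consistent.

Yes, the closed form is correct.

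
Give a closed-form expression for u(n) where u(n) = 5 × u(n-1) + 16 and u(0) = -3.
Recurrence: u(n) = 5 × u(n-1) + 16, initial: u(0) = -3.
Try u(n) = A·5ⁿ + C. Substituting: A·5ⁿ + C = 5(A·5ⁿ⁻¹ + C) + 16 = A·5ⁿ + 5C + 16, so C = 5C + 16, giving C = -4. Then u(0) = A - 4 = -3 gives A = 1.

u(n) = 5ⁿ - 4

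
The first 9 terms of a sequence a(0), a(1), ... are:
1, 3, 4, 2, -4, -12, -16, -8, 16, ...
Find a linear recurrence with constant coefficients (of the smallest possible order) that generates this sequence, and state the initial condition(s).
Look for the lowest-order linear relation among consecutive terms.
Observation: a(n) - 2·a(n-1) - (-2)·a(n-2) = 0 holds for the shown terms, and no order-1 relation a(n) = α·a(n-1) + β fits.
Check at n=3: 2·4 + (-2)·3 = 2. ✓

a(n) = 2a(n-1) - 2a(n-2), a(0) = 1, a(1) = 3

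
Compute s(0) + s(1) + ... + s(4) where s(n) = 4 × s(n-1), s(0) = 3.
Computing the sequence terms: 3, 12, 48, 192, 768
Adding these values together:

1023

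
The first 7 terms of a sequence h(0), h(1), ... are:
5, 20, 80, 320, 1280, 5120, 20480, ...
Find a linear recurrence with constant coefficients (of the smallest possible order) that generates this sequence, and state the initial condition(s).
Look for the lowest-order linear relation among consecutive terms.
Observation: each term is 4× the previous.
Check at n=2: 4·20 = 80. ✓

h(n) = 4 × h(n-1), h(0) = 5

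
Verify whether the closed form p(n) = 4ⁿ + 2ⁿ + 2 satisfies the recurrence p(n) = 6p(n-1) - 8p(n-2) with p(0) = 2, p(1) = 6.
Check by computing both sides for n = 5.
From the recurrence with p(0) = 2, p(1) = 6:
  p(0) = 2, p(1) = 6, p(2) = 20, p(3) = 72, p(4) = 272, p(5) = 1056
  so the recurrence gives p(5) = 1056.
From the proposed closed form p(n) = 4ⁿ + 2ⁿ + 2:
  p(5) = 1058.
The recurrence gives 1056 but the closed form gives 1058, so the closed form does not satisfy the recurrence.

No, the closed form is incorrect.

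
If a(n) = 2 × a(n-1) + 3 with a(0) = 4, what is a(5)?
Computing step by step:
a(0) = 4
a(1) = 2 × 4 + 3 = 11
a(2) = 2 × 11 + 3 = 25
a(3) = 2 × 25 + 3 = 53
a(4) = 2 × 53 + 3 = 109
a(5) = 2 × 109 + 3 = 221

221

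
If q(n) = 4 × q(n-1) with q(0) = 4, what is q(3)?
Computing step by step:
q(0) = 4
q(1) = 4 × 4 = 16
q(2) = 4 × 16 = 64
q(3) = 4 × 64 = 256

256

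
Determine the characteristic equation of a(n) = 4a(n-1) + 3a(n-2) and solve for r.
Substitute a(n) = rⁿ and divide through by rⁿ⁻²: r² - 4r - 3 = 0
Discriminant: 4² + 4·3 = 28, not a perfect square, so by the quadratic formula r = (4 ± √28)/2.
General solution: a(n) = A·r₁ⁿ + B·r₂ⁿ where r₁,r₂ = (4 ± √28)/2

Characteristic: r² - 4r - 3 = 0, Roots: r = (4 ± √28)/2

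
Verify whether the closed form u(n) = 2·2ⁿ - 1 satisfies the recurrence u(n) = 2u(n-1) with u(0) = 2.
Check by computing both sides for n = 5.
From the recurrence with u(0) = 2:
  u(0) = 2, u(1) = 4, u(2) = 8, u(3) = 16, u(4) = 32, u(5) = 64
  so the recurrence gives u(5) = 64.
From the proposed closed form u(n) = 2·2ⁿ - 1:
  u(5) = 63.
The recurrence gives 64 but the closed form gives 63, so the closed form does not satisfy the recurrence.

No, the closed form is incorrect.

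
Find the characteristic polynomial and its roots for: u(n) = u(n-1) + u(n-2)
Substitute u(n) = rⁿ and divide through by rⁿ⁻²: r² - r - 1 = 0
Discriminant: 1² + 4·1 = 5, not a perfect square, so by the quadratic formula r = (1 ± √5)/2.
General solution: u(n) = A·r₁ⁿ + B·r₂ⁿ where r₁,r₂ = (1 ± √5)/2

Characteristic: r² - r - 1 = 0, Roots: r = (1 ± √5)/2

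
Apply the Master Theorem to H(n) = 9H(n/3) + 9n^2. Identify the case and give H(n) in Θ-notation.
Master Theorem template: H(n) = a·H(n/b) + f(n).
Here: a=9, b=3, f(n)=9n^2
Compute log_b(a) = log_3(9) = 2.
f(n) = 9n^2 = Θ(n^2). Case 2: H(n) = Θ(n^2 log n).

Case 2: H(n) = Θ(n^2 log n)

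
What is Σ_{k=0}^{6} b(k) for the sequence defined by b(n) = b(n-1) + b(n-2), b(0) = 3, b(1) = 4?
Computing the sequence terms: 3, 4, 7, 11, 18, 29, 47
Adding these values together:

119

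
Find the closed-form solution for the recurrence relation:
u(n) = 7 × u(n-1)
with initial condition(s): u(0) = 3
Recurrence: u(n) = 7 × u(n-1), initial: u(0) = 3.
Each term is 7 times the previous, so this is geometric with ratio 7. After n steps: u(n) = u(0)·7ⁿ = 3·7ⁿ.

u(n) = 3·7ⁿ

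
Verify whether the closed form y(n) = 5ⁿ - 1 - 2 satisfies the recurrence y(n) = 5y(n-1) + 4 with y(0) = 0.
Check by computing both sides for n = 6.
From the recurrence with y(0) = 0:
  y(0) = 0, y(1) = 4, y(2) = 24, y(3) = 124, y(4) = 624, y(5) = 3124, y(6) = 15624
  so the recurrence gives y(6) = 15624.
From the proposed closed form y(n) = 5ⁿ - 1 - 2:
  y(6) = 15622.
The recurrence gives 15624 but the closed form gives 15622, so the closed form does not satisfy the recurrence.

No, the closed form is incorrect.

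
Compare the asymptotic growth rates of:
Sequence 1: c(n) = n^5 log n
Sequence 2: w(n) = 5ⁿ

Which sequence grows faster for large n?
Comparing growth rates:
Growth-rate hierarchy: log n ≺ any polynomial ≺ any exponential cⁿ (c>1) ≺ n! ≺ nⁿ.
exponential base 5 dominates polynomial degree 5 (with log factor) asymptotically.

w(n) grows faster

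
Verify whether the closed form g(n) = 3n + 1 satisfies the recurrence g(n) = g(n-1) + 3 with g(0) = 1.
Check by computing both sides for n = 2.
From the recurrence with g(0) = 1:
  g(0) = 1, g(1) = 4, g(2) = 7
  so the recurrence gives g(2) = 7.
From the proposed closed form g(n) = 3n + 1:
  g(2) = 7.
Both sides give 7 at n = 2, and the initial condition(s) match, so the closed form is consistent.

Yes, the closed form is correct.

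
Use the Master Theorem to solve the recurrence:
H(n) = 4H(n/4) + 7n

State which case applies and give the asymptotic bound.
Master Theorem template: H(n) = a·H(n/b) + f(n).
Here: a=4, b=4, f(n)=7n
Compute log_b(a) = log_4(4) = 1.
f(n) = 7n = Θ(n). Case 2: H(n) = Θ(n log n).

Case 2: H(n) = Θ(n log n)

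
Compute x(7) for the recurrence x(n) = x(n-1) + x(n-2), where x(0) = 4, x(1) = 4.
Computing the sequence terms:
4, 4, 8, 12, 20, 32, 52, 84

84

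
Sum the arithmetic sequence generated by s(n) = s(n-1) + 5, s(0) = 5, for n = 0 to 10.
Computing the sequence terms: 5, 10, 15, 20, 25, 30, 35, 40, 45, 50, 55
Adding these values together:

330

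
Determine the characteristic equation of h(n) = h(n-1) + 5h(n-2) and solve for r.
Substitute h(n) = rⁿ and divide through by rⁿ⁻²: r² - r - 5 = 0
Discriminant: 1² + 4·5 = 21, not a perfect square, so by the quadratic formula r = (1 ± √21)/2.
General solution: h(n) = A·r₁ⁿ + B·r₂ⁿ where r₁,r₂ = (1 ± √21)/2

Characteristic: r² - r - 5 = 0, Roots: r = (1 ± √21)/2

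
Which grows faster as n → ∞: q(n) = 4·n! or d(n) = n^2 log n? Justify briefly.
Comparing growth rates:
Growth-rate hierarchy: log n ≺ any polynomial ≺ any exponential cⁿ (c>1) ≺ n! ≺ nⁿ.
factorial dominates polynomial degree 2 (with log factor) asymptotically.

q(n) grows faster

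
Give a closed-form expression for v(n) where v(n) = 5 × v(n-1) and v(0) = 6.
Recurrence: v(n) = 5 × v(n-1), initial: v(0) = 6.
Each term is 5 times the previous, so this is geometric with ratio 5. After n steps: v(n) = v(0)·5ⁿ = 6·5ⁿ.

v(n) = 6·5ⁿ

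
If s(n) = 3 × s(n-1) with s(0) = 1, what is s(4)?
Computing step by step:
s(0) = 1
s(1) = 3 × 1 = 3
s(2) = 3 × 3 = 9
s(3) = 3 × 9 = 27
s(4) = 3 × 27 = 81

81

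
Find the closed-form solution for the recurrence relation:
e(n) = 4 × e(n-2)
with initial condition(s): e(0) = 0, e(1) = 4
Recurrence: e(n) = 4 × e(n-2), initial: e(0) = 0, e(1) = 4.
Characteristic equation: r² - 4 = 0, which factors as (r - 2)(r + 2) = 0, so r = 2, -2. General solution e(n) = A·2ⁿ + B·(-2)ⁿ. From e(0) = 0: A + B = 0. From e(1) = 4: 2A - 2B = 4. Solving gives A = 1, B = -1.

e(n) = 2ⁿ - (-2)ⁿ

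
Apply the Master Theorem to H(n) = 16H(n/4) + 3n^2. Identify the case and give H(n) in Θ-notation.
Master Theorem template: H(n) = a·H(n/b) + f(n).
Here: a=16, b=4, f(n)=3n^2
Compute log_b(a) = log_4(16) = 2.
f(n) = 3n^2 = Θ(n^2). Case 2: H(n) = Θ(n^2 log n).

Case 2: H(n) = Θ(n^2 log n)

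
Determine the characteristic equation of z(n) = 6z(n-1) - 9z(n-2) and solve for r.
Substitute z(n) = rⁿ and divide through by rⁿ⁻²: r² - 6r + 9 = 0
Factor: (r - 3)² = 0, so r = 3 (double root).
General solution: z(n) = (A + Bn)·3ⁿ

Characteristic: r² - 6r + 9 = 0, Roots: r = 3 (double root)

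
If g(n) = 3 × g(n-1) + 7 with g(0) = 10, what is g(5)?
Computing step by step:
g(0) = 10
g(1) = 3 × 10 + 7 = 37
g(2) = 3 × 37 + 7 = 118
g(3) = 3 × 118 + 7 = 361
g(4) = 3 × 361 + 7 = 1090
g(5) = 3 × 1090 + 7 = 3277

3277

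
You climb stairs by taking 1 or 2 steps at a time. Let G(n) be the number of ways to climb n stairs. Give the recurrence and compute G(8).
Condition on the size of the last step (1 to 2): before it there were n-1, …, n-2 stairs climbed, and these cases are disjoint, so G(n) = G(n-1) + G(n-2) (Fibonacci-type sequence).
Initial conditions by direct count (compositions of i into parts ≤ 2): G(1) = 1; G(2) = 2.
Iterating the recurrence: G(3) = 3, G(4) = 5, G(5) = 8, G(6) = 13, G(7) = 21, G(8) = 34.

G(n) = G(n-1) + G(n-2), G(1) = 1, G(2) = 2; G(8) = 34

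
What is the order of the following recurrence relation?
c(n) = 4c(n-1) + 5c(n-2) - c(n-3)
The order is the largest lag k for which c(n-k) appears. Here the deepest term is c(n-3), so the order is 3.

Order 3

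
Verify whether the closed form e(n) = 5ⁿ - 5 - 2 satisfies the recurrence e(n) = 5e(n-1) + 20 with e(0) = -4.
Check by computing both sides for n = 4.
From the recurrence with e(0) = -4:
  e(0) = -4, e(1) = 0, e(2) = 20, e(3) = 120, e(4) = 620
  so the recurrence gives e(4) = 620.
From the proposed closed form e(n) = 5ⁿ - 5 - 2:
  e(4) = 618.
The recurrence gives 620 but the closed form gives 618, so the closed form does not satisfy the recurrence.

No, the closed form is incorrect.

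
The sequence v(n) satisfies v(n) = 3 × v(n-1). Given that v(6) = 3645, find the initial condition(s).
In general v(n) = 3ⁿ · v(0). At n = 6: v(0) = v(6) / 3^6 = 3645 / 729 = 5.

v(0) = 5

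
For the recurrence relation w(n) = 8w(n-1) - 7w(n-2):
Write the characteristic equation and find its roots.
Substitute w(n) = rⁿ and divide through by rⁿ⁻²: r² - 8r + 7 = 0
Factor: (r - 1)(r - 7) = 0, so r = 1, 7.
General solution: w(n) = A·1ⁿ + B·7ⁿ

Characteristic: r² - 8r + 7 = 0, Roots: r = 1, 7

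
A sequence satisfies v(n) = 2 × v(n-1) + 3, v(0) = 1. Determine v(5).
Computing step by step:
v(0) = 1
v(1) = 2 × 1 + 3 = 5
v(2) = 2 × 5 + 3 = 13
v(3) = 2 × 13 + 3 = 29
v(4) = 2 × 29 + 3 = 61
v(5) = 2 × 61 + 3 = 125

125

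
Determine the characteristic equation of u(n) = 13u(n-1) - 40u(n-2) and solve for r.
Substitute u(n) = rⁿ and divide through by rⁿ⁻²: r² - 13r + 40 = 0
Factor: (r - 8)(r - 5) = 0, so r = 8, 5.
General solution: u(n) = A·8ⁿ + B·5ⁿ

Characteristic: r² - 13r + 40 = 0, Roots: r = 8, 5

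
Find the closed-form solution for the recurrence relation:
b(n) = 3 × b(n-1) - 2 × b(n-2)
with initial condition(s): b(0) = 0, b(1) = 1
Recurrence: b(n) = 3 × b(n-1) - 2 × b(n-2), initial: b(0) = 0, b(1) = 1.
Characteristic equation: r² - 3r + 2 = 0, which factors as (r - 2)(r - 1) = 0, so r = 2, 1. General solution b(n) = A·2ⁿ + B·1ⁿ. From b(0) = 0: A + B = 0. From b(1) = 1: 2A + 1B = 1. Solving gives A = 1, B = -1.

b(n) = 2ⁿ - 1ⁿ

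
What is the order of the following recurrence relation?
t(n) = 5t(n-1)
The order is the largest lag k for which t(n-k) appears. Here the deepest term is t(n-1), so the order is 1.

Order 1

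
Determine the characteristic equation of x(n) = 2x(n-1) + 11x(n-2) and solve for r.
Substitute x(n) = rⁿ and divide through by rⁿ⁻²: r² - 2r - 11 = 0
Discriminant: 2² + 4·11 = 48, not a perfect square, so by the quadratic formula r = (2 ± √48)/2.
General solution: x(n) = A·r₁ⁿ + B·r₂ⁿ where r₁,r₂ = (2 ± √48)/2

Characteristic: r² - 2r - 11 = 0, Roots: r = (2 ± √48)/2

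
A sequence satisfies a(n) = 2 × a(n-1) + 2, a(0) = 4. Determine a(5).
Computing step by step:
a(0) = 4
a(1) = 2 × 4 + 2 = 10
a(2) = 2 × 10 + 2 = 22
a(3) = 2 × 22 + 2 = 46
a(4) = 2 × 46 + 2 = 94
a(5) = 2 × 94 + 2 = 190

190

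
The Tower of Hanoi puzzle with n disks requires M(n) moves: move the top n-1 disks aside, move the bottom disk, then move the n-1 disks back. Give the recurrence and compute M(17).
Moving n disks = move the top n-1 disks aside (M(n-1) moves) + move the largest disk (1 move) + move the n-1 disks back on top (M(n-1) moves), so M(n) = 2M(n-1) + 1, with M(1) = 1 (a single disk takes one move).
First terms: 1, 3, 7, 15, 31, 63, … — each is one less than a power of 2. Indeed M(n) + 1 = 2(M(n-1) + 1) with M(1) + 1 = 2, so M(n) + 1 = 2ⁿ and M(n) = 2ⁿ - 1.
Hence M(17) = 2^17 - 1 = 131072 - 1 = 131071.

M(n) = 2M(n-1) + 1, M(1) = 1; M(17) = 131071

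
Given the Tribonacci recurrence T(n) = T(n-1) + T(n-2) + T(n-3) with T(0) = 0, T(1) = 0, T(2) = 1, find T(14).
Computing the sequence terms:
0, 0, 1, 1, 2, 4, 7, 13, 24, 44, 81, 149, 274, 504, 927

927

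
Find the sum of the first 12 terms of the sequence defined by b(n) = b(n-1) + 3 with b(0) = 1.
Computing the sequence terms: 1, 4, 7, 10, 13, 16, 19, 22, 25, 28, 31, 34
Adding these values together:

210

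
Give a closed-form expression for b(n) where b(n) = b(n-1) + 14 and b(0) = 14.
Recurrence: b(n) = b(n-1) + 14, initial: b(0) = 14.
Each step adds 14, so b(n) = b(0) + 14n = 14n + 14.

b(n) = 14n + 14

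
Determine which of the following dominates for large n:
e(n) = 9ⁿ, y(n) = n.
Comparing growth rates:
Growth-rate hierarchy: log n ≺ any polynomial ≺ any exponential cⁿ (c>1) ≺ n! ≺ nⁿ.
exponential base 9 dominates polynomial degree 1 asymptotically.

e(n) grows faster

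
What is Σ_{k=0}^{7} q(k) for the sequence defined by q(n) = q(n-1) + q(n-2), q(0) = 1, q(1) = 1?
Computing the sequence terms: 1, 1, 2, 3, 5, 8, 13, 21
Adding these values together:

54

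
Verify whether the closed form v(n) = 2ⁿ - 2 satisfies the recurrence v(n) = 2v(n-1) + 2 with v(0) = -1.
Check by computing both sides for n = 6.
From the recurrence with v(0) = -1:
  v(0) = -1, v(1) = 0, v(2) = 2, v(3) = 6, v(4) = 14, v(5) = 30, v(6) = 62
  so the recurrence gives v(6) = 62.
From the proposed closed form v(n) = 2ⁿ - 2:
  v(6) = 62.
Both sides give 62 at n = 6, and the initial condition(s) match, so the closed form is consistent.

Yes, the closed form is correct.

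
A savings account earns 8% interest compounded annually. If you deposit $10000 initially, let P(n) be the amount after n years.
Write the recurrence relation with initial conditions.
Each year the balance grows by 8%, i.e. is multiplied by 1 + 8/100 = 1.08, so P(n) = 1.08 × P(n-1). The initial deposit gives P(0) = 10000.
Unrolling gives the closed form P(n) = 10000 × (1.08)ⁿ.

P(n) = 1.08 × P(n-1), P(0) = 10000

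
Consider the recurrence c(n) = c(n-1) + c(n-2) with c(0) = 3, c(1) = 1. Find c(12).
Computing the sequence terms:
3, 1, 4, 5, 9, 14, 23, 37, 60, 97, 157, 254, 411

411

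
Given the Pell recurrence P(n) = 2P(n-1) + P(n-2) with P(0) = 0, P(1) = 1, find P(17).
Computing the sequence terms:
0, 1, 2, 5, 12, 29, 70, 169, 408, 985, 2378, 5741, 13860, 33461, 80782, 195025, 470832, 1136689

1136689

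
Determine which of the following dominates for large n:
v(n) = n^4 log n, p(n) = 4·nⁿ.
Comparing growth rates:
Growth-rate hierarchy: log n ≺ any polynomial ≺ any exponential cⁿ (c>1) ≺ n! ≺ nⁿ.
super-exponential nⁿ dominates polynomial degree 4 (with log factor) asymptotically.

p(n) grows faster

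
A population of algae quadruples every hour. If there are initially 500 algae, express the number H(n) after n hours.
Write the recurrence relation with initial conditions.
Each hour multiplies the count by 4, so the count after n hours depends only on the count after n-1 hours: H(n) = 4 × H(n-1). The starting count gives H(0) = 500.
Unrolling n times gives the closed form H(n) = 500 × 4ⁿ.

H(n) = 4 × H(n-1), H(0) = 500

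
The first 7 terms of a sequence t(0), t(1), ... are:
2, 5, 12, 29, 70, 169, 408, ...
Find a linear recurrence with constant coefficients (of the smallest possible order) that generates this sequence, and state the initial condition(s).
Look for the lowest-order linear relation among consecutive terms.
Observation: t(n) - 2·t(n-1) - (1)·t(n-2) = 0 holds for the shown terms, and no order-1 relation t(n) = α·t(n-1) + β fits.
Check at n=3: 2·12 + (1)·5 = 29. ✓

t(n) = 2t(n-1) + t(n-2), t(0) = 2, t(1) = 5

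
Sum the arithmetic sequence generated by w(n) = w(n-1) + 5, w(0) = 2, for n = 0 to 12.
Computing the sequence terms: 2, 7, 12, 17, 22, 27, 32, 37, 42, 47, 52, 57, 62
Adding these values together:

416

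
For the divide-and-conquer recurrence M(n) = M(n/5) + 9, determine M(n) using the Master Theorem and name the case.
Master Theorem template: M(n) = a·M(n/b) + f(n).
Here: a=1, b=5, f(n)=9
Compute log_b(a) = log_5(1) = 0.
f(n) = 9 = Θ(1). Case 2: M(n) = Θ(log n).

Case 2: M(n) = Θ(log n)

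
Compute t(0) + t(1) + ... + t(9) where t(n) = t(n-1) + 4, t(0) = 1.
Computing the sequence terms: 1, 5, 9, 13, 17, 21, 25, 29, 33, 37
Adding these values together:

190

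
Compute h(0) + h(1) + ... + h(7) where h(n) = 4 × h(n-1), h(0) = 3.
Computing the sequence terms: 3, 12, 48, 192, 768, 3072, 12288, 49152
Adding these values together:

65535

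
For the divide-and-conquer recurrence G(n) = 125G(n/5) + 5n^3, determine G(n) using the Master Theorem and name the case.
Master Theorem template: G(n) = a·G(n/b) + f(n).
Here: a=125, b=5, f(n)=5n^3
Compute log_b(a) = log_5(125) = 3.
f(n) = 5n^3 = Θ(n^3). Case 2: G(n) = Θ(n^3 log n).

Case 2: G(n) = Θ(n^3 log n)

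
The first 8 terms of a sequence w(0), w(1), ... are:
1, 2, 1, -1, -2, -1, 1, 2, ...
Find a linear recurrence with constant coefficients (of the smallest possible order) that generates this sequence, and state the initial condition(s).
Look for the lowest-order linear relation among consecutive terms.
Observation: w(n) - 1·w(n-1) - (-1)·w(n-2) = 0 holds for the shown terms, and no order-1 relation w(n) = α·w(n-1) + β fits.
Check at n=3: 1·1 + (-1)·2 = -1. ✓

w(n) = w(n-1) - w(n-2), w(0) = 1, w(1) = 2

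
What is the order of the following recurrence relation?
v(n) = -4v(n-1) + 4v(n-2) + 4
The order is the largest lag k for which v(n-k) appears. Here the deepest term is v(n-2) (the 4 term is non-homogeneous and does not affect the order), so the order is 2.

Order 2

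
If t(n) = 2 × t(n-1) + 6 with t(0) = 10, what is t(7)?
Computing step by step:
t(0) = 10
t(1) = 2 × 10 + 6 = 26
t(2) = 2 × 26 + 6 = 58
t(3) = 2 × 58 + 6 = 122
t(4) = 2 × 122 + 6 = 250
t(5) = 2 × 250 + 6 = 506
t(6) = 2 × 506 + 6 = 1018
t(7) = 2 × 1018 + 6 = 2042

2042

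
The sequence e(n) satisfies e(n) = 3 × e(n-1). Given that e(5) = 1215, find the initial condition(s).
In general e(n) = 3ⁿ · e(0). At n = 5: e(0) = e(5) / 3^5 = 1215 / 243 = 5.

e(0) = 5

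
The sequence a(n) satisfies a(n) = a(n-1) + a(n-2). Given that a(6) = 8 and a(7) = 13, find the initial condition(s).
Work backwards using a(k) = a(k+2) - a(k+1):
a(5) = a(7) - a(6) = 13 - 8 = 5
a(4) = a(6) - a(5) = 8 - 5 = 3
a(3) = a(5) - a(4) = 5 - 3 = 2
a(2) = a(4) - a(3) = 3 - 2 = 1
a(1) = a(3) - a(2) = 2 - 1 = 1
a(0) = a(2) - a(1) = 1 - 1 = 0

a(0) = 0, a(1) = 1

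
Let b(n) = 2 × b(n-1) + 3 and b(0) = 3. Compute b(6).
Computing step by step:
b(0) = 3
b(1) = 2 × 3 + 3 = 9
b(2) = 2 × 9 + 3 = 21
b(3) = 2 × 21 + 3 = 45
b(4) = 2 × 45 + 3 = 93
b(5) = 2 × 93 + 3 = 189
b(6) = 2 × 189 + 3 = 381

381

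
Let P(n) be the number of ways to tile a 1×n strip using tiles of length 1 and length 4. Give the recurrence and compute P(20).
Condition on the last tile: it has length 1 (leaving a 1×(n-1) strip) or length 4 (leaving a 1×(n-4) strip), so P(n) = P(n-1) + P(n-4) (order-4 linear recurrence).
For 0 ≤ i < 4 only unit tiles fit, so P(i) = 1.
Iterating the recurrence: P(4) = 2, P(5) = 3, P(6) = 4, P(7) = 5, P(8) = 7, P(9) = 10, P(10) = 14, P(11) = 19, P(12) = 26, P(13) = 36, P(14) = 50, P(15) = 69, P(16) = 95, P(17) = 131, P(18) = 181, P(19) = 250, P(20) = 345.

P(n) = P(n-1) + P(n-4), with P(i) = 1 for 0 ≤ i < 4; P(20) = 345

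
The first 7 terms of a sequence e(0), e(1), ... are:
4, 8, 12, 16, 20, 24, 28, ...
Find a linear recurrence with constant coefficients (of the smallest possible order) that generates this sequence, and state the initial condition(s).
Look for the lowest-order linear relation among consecutive terms.
Observation: consecutive differences are constant (= 4).
Check at n=2: 1·8 + 4 = 12. ✓

e(n) = e(n-1) + 4, e(0) = 4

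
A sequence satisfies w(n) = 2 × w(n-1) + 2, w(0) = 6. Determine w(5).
Computing step by step:
w(0) = 6
w(1) = 2 × 6 + 2 = 14
w(2) = 2 × 14 + 2 = 30
w(3) = 2 × 30 + 2 = 62
w(4) = 2 × 62 + 2 = 126
w(5) = 2 × 126 + 2 = 254

254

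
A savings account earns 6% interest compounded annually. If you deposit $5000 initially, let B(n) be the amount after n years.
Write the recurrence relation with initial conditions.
Each year the balance grows by 6%, i.e. is multiplied by 1 + 6/100 = 1.06, so B(n) = 1.06 × B(n-1). The initial deposit gives B(0) = 5000.
Unrolling gives the closed form B(n) = 5000 × (1.06)ⁿ.

B(n) = 1.06 × B(n-1), B(0) = 5000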